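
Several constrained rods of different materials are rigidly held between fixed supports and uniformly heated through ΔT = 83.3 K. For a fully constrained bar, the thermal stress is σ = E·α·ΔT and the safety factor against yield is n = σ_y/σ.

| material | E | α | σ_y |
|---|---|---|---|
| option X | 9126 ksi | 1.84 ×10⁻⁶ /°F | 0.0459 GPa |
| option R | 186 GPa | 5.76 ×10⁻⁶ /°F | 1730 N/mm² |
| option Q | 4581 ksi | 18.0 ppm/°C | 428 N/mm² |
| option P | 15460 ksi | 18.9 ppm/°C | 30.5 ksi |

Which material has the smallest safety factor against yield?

option P

Converting E to GPa, α to ×10⁻⁶/K, σ_y to MPa, then σ and n for each:
  option X: E = 62.92, α = 3.31, σ_y = 45.90 → σ = 17.4 MPa, n = 2.64
  option R: E = 186.0, α = 10.4, σ_y = 1730 → σ = 161 MPa, n = 10.8
  option Q: E = 31.58, α = 18.0, σ_y = 428.0 → σ = 47.4 MPa, n = 9.04
  option P: E = 106.6, α = 18.9, σ_y = 210.3 → σ = 168 MPa, n = 1.25
Smallest n: option P with n = 1.25.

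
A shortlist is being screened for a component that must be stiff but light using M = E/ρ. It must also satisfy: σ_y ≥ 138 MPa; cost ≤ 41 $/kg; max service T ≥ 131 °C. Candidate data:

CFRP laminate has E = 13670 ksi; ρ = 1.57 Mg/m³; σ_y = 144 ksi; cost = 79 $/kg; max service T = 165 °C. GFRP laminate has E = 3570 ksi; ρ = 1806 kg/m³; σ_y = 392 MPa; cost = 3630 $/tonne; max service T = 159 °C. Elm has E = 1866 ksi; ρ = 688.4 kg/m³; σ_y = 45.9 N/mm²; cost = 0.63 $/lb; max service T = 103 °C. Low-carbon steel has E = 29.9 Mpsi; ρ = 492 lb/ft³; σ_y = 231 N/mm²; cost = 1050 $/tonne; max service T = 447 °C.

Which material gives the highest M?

Screen on constraints: σ_y ≥ 138 MPa; cost ≤ 41 $/kg; max service T ≥ 131 °C. Survivors: GFRP laminate, low-carbon steel.
Normalizing units and computing the index:
  GFRP laminate: E = 24.61 GPa, ρ = 1806 kg/m³
  low-carbon steel: E = 206.2 GPa, ρ = 7881 kg/m³
  low-carbon steel: M = 26.2 MN·m/kg
  GFRP laminate: M = 13.6 MN·m/kg
Low-carbon steel has the largest M.

low-carbon steel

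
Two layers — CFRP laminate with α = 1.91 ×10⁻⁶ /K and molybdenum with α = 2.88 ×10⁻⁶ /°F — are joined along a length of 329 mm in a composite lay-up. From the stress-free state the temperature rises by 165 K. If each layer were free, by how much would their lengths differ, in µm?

molybdenum: α = 2.88×10⁻⁶/°F × 9/5 = 5.18×10⁻⁶/K.
Δα = |1.91 − 5.18|×10⁻⁶/K = 3.27×10⁻⁶/K.
ΔL_mismatch = Δα·L·ΔT = 3.27×10⁻⁶ × 329.0 mm × 165.0 K = 178 µm.

178 µm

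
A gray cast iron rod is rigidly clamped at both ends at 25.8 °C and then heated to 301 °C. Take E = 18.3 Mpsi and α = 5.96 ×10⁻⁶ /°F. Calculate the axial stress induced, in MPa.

373 MPa

E = 18.3 Mpsi = 126.2 GPa.
α = 5.96×10⁻⁶/°F × 9/5 = 10.7×10⁻⁶/K.
ΔT = 275.2 K. Constrained thermal stress σ = E·α·ΔT = 126.2×10³ MPa × 10.7×10⁻⁶ × 275.2 = 373 MPa (compressive).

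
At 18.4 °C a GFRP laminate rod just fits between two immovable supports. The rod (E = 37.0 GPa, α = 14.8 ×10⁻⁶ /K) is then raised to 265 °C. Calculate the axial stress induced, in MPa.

135 MPa

ΔT = 246.6 K. Constrained thermal stress σ = E·α·ΔT = 37.00×10³ MPa × 14.8×10⁻⁶ × 246.6 = 135 MPa (compressive).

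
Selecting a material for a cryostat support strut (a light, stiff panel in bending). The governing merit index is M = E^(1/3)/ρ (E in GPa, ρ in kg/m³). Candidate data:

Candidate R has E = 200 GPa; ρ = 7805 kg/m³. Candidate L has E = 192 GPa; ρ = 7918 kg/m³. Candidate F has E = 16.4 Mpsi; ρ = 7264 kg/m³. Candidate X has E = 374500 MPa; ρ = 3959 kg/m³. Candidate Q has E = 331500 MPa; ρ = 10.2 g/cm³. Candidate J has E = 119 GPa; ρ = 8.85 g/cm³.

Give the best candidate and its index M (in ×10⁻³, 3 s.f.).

candidate X, M = 1.82×10⁻³

Normalizing units and computing the index:
  candidate R: E = 200.0 GPa, ρ = 7805 kg/m³
  candidate L: E = 192.0 GPa, ρ = 7918 kg/m³
  candidate F: E = 113.1 GPa, ρ = 7264 kg/m³
  candidate X: E = 374.5 GPa, ρ = 3959 kg/m³
  candidate Q: E = 331.5 GPa, ρ = 10200 kg/m³
  candidate J: E = 119.0 GPa, ρ = 8850 kg/m³
  candidate X: M = 1.82×10⁻³
  candidate R: M = 0.749×10⁻³
  candidate L: M = 0.729×10⁻³
  candidate Q: M = 0.679×10⁻³
  candidate F: M = 0.666×10⁻³
  candidate J: M = 0.556×10⁻³
The maximum is for candidate X.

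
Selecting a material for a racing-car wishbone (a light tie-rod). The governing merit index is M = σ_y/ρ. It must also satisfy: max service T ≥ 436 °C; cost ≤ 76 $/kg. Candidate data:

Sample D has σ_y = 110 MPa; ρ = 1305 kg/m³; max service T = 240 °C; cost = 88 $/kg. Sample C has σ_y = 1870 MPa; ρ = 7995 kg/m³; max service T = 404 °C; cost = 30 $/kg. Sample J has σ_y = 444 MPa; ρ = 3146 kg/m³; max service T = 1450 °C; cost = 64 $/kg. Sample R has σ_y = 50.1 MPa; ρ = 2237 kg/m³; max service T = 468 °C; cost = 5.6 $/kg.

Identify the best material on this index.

Screen on constraints: max service T ≥ 436 °C; cost ≤ 76 $/kg. Survivors: sample J, sample R.
Per-candidate index values:
  sample J: M = 141 kN·m/kg
  sample R: M = 22.4 kN·m/kg
Sample J has the largest M.

sample J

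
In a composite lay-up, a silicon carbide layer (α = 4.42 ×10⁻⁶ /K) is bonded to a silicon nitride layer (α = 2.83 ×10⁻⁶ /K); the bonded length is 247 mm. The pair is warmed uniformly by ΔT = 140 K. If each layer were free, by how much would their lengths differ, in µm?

55.0 µm

Δα = |4.42 − 2.83|×10⁻⁶/K = 1.59×10⁻⁶/K.
ΔL_mismatch = Δα·L·ΔT = 1.59×10⁻⁶ × 247.0 mm × 140.0 K = 55.0 µm.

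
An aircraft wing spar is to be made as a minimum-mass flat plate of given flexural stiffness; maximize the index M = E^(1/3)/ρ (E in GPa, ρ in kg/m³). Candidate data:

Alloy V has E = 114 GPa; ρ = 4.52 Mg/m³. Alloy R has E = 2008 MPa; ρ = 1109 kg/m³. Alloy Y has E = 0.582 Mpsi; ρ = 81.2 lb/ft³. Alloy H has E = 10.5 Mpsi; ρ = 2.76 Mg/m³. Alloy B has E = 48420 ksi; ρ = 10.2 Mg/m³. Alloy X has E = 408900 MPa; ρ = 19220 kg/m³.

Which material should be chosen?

Putting every candidate on a common basis:
  alloy V: E = 114.0 GPa, ρ = 4520 kg/m³
  alloy R: E = 2.008 GPa, ρ = 1109 kg/m³
  alloy Y: E = 4.013 GPa, ρ = 1301 kg/m³
  alloy H: E = 72.39 GPa, ρ = 2760 kg/m³
  alloy B: E = 333.8 GPa, ρ = 10200 kg/m³
  alloy X: E = 408.9 GPa, ρ = 19220 kg/m³
  alloy H: M = 1.51×10⁻³
  alloy Y: M = 1.22×10⁻³
  alloy R: M = 1.14×10⁻³
  alloy V: M = 1.07×10⁻³
  alloy B: M = 0.680×10⁻³
  alloy X: M = 0.386×10⁻³
Alloy H ranks first.

alloy H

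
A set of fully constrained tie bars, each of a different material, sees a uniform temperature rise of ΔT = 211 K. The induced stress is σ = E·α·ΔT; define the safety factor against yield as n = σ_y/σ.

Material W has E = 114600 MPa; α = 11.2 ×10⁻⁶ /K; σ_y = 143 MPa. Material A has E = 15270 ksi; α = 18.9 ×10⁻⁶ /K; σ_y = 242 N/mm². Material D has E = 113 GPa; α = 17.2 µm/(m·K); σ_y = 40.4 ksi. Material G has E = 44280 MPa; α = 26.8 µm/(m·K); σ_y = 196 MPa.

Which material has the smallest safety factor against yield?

material W

Converting E to GPa, α to ×10⁻⁶/K, σ_y to MPa, then σ and n for each:
  material W: E = 114.6, α = 11.2, σ_y = 143.0 → σ = 271 MPa, n = 0.528
  material A: E = 105.3, α = 18.9, σ_y = 242.0 → σ = 420 MPa, n = 0.576
  material D: E = 113.0, α = 17.2, σ_y = 278.5 → σ = 410 MPa, n = 0.679
  material G: E = 44.28, α = 26.8, σ_y = 196.0 → σ = 250 MPa, n = 0.783
Smallest n: material W with n = 0.528.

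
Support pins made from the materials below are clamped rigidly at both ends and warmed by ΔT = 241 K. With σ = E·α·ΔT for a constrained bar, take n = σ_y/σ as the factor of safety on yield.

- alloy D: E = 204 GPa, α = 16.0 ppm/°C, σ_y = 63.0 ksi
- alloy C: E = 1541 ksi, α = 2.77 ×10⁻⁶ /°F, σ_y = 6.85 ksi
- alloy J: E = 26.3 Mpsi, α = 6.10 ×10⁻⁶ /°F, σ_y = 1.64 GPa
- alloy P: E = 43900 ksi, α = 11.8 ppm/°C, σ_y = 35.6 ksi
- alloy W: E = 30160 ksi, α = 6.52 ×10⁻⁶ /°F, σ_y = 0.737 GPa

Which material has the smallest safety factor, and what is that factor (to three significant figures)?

alloy P, n = 0.285

Converting E to GPa, α to ×10⁻⁶/K, σ_y to MPa, then σ and n for each:
  alloy D: E = 204.0, α = 16.0, σ_y = 434.4 → σ = 787 MPa, n = 0.552
  alloy C: E = 10.62, α = 4.99, σ_y = 47.23 → σ = 12.8 MPa, n = 3.70
  alloy J: E = 181.3, α = 11.0, σ_y = 1640 → σ = 480 MPa, n = 3.42
  alloy P: E = 302.7, α = 11.8, σ_y = 245.5 → σ = 861 MPa, n = 0.285
  alloy W: E = 207.9, α = 11.7, σ_y = 737.0 → σ = 588 MPa, n = 1.25
Alloy P has the lowest safety factor, n = 0.285.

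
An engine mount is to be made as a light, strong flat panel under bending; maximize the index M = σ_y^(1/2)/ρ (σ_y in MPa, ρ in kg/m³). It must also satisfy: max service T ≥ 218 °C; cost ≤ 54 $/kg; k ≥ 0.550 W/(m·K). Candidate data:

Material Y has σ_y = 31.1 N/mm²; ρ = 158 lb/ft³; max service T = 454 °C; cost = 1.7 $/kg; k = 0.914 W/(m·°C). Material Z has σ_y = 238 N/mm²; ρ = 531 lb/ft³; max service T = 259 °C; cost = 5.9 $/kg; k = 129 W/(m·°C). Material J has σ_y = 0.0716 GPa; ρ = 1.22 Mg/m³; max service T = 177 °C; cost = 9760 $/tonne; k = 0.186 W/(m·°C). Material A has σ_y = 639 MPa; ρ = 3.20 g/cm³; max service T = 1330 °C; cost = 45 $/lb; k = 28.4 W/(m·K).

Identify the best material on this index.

Screen on constraints: max service T ≥ 218 °C; cost ≤ 54 $/kg; k ≥ 0.550 W/(m·K). Survivors: material Y, material Z.
Normalizing units and computing the index:
  material Y: σ_y = 31.10 MPa, ρ = 2531 kg/m³
  material Z: σ_y = 238.0 MPa, ρ = 8506 kg/m³
  material Y: M = 2.20×10⁻³
  material Z: M = 1.81×10⁻³
Material Y ranks first.

material Y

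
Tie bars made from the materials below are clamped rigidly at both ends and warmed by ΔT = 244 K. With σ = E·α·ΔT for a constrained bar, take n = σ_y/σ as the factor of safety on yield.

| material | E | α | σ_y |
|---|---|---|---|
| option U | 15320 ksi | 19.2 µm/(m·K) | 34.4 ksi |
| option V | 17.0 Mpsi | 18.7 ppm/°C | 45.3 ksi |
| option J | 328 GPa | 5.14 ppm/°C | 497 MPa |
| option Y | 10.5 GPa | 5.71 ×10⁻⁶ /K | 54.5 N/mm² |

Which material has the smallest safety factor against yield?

In consistent units (E in GPa, α in ×10⁻⁶/K, σ_y in MPa):
  option U: E = 105.6, α = 19.2, σ_y = 237.2 → σ = 495 MPa, n = 0.479
  option V: E = 117.2, α = 18.7, σ_y = 312.3 → σ = 535 MPa, n = 0.584
  option J: E = 328.0, α = 5.14, σ_y = 497.0 → σ = 411 MPa, n = 1.21
  option Y: E = 10.50, α = 5.71, σ_y = 54.50 → σ = 14.6 MPa, n = 3.73
The minimum is option U at n = 0.479.

option U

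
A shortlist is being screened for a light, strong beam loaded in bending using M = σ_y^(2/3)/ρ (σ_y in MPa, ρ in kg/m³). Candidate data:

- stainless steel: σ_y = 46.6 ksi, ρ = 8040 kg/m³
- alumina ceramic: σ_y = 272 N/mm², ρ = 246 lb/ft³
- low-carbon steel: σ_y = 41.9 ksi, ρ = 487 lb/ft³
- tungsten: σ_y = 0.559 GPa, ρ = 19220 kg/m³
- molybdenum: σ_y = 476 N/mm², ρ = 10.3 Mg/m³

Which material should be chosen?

alumina ceramic

Convert each candidate to consistent units, then evaluate M:
  stainless steel: σ_y = 321.3 MPa, ρ = 8040 kg/m³
  alumina ceramic: σ_y = 272.0 MPa, ρ = 3941 kg/m³
  low-carbon steel: σ_y = 288.9 MPa, ρ = 7801 kg/m³
  tungsten: σ_y = 559.0 MPa, ρ = 19220 kg/m³
  molybdenum: σ_y = 476.0 MPa, ρ = 10300 kg/m³
  alumina ceramic: M = 10.7×10⁻³
  molybdenum: M = 5.92×10⁻³
  stainless steel: M = 5.83×10⁻³
  low-carbon steel: M = 5.60×10⁻³
  tungsten: M = 3.53×10⁻³
Alumina ceramic ranks first.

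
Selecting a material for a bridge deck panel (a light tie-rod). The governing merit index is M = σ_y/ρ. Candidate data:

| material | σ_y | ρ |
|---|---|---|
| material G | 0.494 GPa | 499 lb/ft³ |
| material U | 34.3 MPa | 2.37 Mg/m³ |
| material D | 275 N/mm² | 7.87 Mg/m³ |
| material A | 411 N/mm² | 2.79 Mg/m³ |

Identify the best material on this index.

material A

Putting every candidate on a common basis:
  material G: σ_y = 494.0 MPa, ρ = 7993 kg/m³
  material U: σ_y = 34.30 MPa, ρ = 2370 kg/m³
  material D: σ_y = 275.0 MPa, ρ = 7870 kg/m³
  material A: σ_y = 411.0 MPa, ρ = 2790 kg/m³
  material A: M = 147 kN·m/kg
  material G: M = 61.8 kN·m/kg
  material D: M = 34.9 kN·m/kg
  material U: M = 14.5 kN·m/kg
Material A ranks first.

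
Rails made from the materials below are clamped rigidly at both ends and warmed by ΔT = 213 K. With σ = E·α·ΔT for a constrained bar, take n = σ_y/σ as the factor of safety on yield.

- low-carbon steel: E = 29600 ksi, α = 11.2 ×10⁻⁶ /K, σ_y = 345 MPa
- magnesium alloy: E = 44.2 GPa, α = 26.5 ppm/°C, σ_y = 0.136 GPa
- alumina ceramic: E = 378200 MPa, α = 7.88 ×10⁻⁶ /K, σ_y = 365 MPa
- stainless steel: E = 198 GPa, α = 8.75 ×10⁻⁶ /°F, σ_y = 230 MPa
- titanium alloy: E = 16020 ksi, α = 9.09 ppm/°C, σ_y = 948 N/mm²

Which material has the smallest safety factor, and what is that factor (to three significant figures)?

stainless steel, n = 0.346

Converting E to GPa, α to ×10⁻⁶/K, σ_y to MPa, then σ and n for each:
  low-carbon steel: E = 204.1, α = 11.2, σ_y = 345.0 → σ = 487 MPa, n = 0.709
  magnesium alloy: E = 44.20, α = 26.5, σ_y = 136.0 → σ = 249 MPa, n = 0.545
  alumina ceramic: E = 378.2, α = 7.88, σ_y = 365.0 → σ = 635 MPa, n = 0.575
  stainless steel: E = 198.0, α = 15.8, σ_y = 230.0 → σ = 664 MPa, n = 0.346
  titanium alloy: E = 110.5, α = 9.09, σ_y = 948.0 → σ = 214 MPa, n = 4.43
Stainless steel has the lowest safety factor, n = 0.346.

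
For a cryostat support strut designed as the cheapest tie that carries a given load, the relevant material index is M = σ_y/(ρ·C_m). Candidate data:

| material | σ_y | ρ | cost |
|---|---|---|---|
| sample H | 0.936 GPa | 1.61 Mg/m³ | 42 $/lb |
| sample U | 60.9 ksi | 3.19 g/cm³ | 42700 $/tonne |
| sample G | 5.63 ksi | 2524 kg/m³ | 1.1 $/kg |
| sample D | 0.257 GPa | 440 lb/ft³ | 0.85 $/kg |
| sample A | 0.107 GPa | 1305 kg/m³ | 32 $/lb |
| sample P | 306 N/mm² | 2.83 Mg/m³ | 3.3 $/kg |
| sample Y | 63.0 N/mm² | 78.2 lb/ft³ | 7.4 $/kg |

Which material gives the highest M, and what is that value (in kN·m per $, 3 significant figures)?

After converting to SI:
  sample H: σ_y = 936.0 MPa, ρ = 1610 kg/m³, cost = 92.59 $/kg
  sample U: σ_y = 419.9 MPa, ρ = 3190 kg/m³, cost = 42.70 $/kg
  sample G: σ_y = 38.82 MPa, ρ = 2524 kg/m³, cost = 1.100 $/kg
  sample D: σ_y = 257.0 MPa, ρ = 7048 kg/m³, cost = 0.8500 $/kg
  sample A: σ_y = 107.0 MPa, ρ = 1305 kg/m³, cost = 70.55 $/kg
  sample P: σ_y = 306.0 MPa, ρ = 2830 kg/m³, cost = 3.300 $/kg
  sample Y: σ_y = 63.00 MPa, ρ = 1253 kg/m³, cost = 7.400 $/kg
  sample D: M = 42.9 kN·m per $
  sample P: M = 32.8 kN·m per $
  sample G: M = 14.0 kN·m per $
  sample Y: M = 6.80 kN·m per $
  sample H: M = 6.28 kN·m per $
  sample U: M = 3.08 kN·m per $
  sample A: M = 1.16 kN·m per $
The maximum is for sample D.

sample D, M = 42.9 kN·m per $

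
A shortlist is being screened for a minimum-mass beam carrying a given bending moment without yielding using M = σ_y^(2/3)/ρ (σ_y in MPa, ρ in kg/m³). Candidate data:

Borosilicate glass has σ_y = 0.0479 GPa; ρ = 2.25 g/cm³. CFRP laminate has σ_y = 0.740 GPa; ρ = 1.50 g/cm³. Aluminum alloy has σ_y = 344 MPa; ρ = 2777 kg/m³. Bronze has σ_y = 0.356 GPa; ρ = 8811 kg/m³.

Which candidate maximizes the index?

CFRP laminate

Putting every candidate on a common basis:
  borosilicate glass: σ_y = 47.90 MPa, ρ = 2250 kg/m³
  CFRP laminate: σ_y = 740.0 MPa, ρ = 1500 kg/m³
  aluminum alloy: σ_y = 344.0 MPa, ρ = 2777 kg/m³
  bronze: σ_y = 356.0 MPa, ρ = 8811 kg/m³
  CFRP laminate: M = 54.5×10⁻³
  aluminum alloy: M = 17.7×10⁻³
  borosilicate glass: M = 5.86×10⁻³
  bronze: M = 5.70×10⁻³
Highest index: CFRP laminate.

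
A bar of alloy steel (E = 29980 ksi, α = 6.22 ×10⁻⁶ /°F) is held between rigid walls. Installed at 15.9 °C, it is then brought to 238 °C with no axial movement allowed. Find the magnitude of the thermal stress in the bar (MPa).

E = 29980 ksi = 206.7 GPa.
α = 6.22×10⁻⁶/°F × 9/5 = 11.2×10⁻⁶/K.
ΔT = 222.1 K. Constrained thermal stress σ = E·α·ΔT = 206.7×10³ MPa × 11.2×10⁻⁶ × 222.1 = 514 MPa (compressive).

514 MPa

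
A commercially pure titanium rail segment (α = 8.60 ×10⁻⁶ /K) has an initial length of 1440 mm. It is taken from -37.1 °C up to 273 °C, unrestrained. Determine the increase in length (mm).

ΔT = 273 − (-37.1) = 310.1 K.
ΔL = α·L₀·ΔT = 8.60×10⁻⁶ × 1440 mm × 310.1 K = 3.84 mm.

3.84 mm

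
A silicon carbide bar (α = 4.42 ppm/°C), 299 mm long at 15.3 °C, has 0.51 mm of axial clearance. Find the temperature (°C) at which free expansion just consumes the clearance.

α·L₀·ΔT = 0.51 mm ⇒ ΔT = 0.51 / (4.42×10⁻⁶ × 299.0) = 385.9 K.
T = 15.3 + 385.9 = 401.2 °C.

401 °C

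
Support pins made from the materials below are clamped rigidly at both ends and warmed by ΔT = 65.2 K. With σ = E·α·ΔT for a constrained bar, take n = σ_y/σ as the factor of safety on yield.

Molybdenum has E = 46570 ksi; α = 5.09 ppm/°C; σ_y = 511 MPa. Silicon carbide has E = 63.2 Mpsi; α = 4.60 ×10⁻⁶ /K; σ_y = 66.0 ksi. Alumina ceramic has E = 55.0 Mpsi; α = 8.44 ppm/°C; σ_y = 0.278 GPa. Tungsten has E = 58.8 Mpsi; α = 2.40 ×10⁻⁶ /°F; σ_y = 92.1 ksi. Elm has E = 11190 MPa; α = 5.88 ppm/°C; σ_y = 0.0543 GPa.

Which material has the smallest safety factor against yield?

alumina ceramic

Per material, after unit conversion:
  molybdenum: E = 321.1, α = 5.09, σ_y = 511.0 → σ = 107 MPa, n = 4.80
  silicon carbide: E = 435.7, α = 4.60, σ_y = 455.1 → σ = 131 MPa, n = 3.48
  alumina ceramic: E = 379.2, α = 8.44, σ_y = 278.0 → σ = 209 MPa, n = 1.33
  tungsten: E = 405.4, α = 4.32, σ_y = 635.0 → σ = 114 MPa, n = 5.56
  elm: E = 11.19, α = 5.88, σ_y = 54.30 → σ = 4.29 MPa, n = 12.7
Smallest n: alumina ceramic with n = 1.33.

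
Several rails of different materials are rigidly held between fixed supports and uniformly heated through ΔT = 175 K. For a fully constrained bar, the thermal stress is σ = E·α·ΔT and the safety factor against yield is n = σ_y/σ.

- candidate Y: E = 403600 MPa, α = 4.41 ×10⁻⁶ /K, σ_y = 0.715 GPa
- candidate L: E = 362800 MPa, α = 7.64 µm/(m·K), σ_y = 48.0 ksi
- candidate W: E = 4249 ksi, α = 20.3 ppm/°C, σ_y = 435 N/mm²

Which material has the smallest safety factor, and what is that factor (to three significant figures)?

candidate L, n = 0.682

With everything in SI (GPa, ×10⁻⁶/K, MPa):
  candidate Y: E = 403.6, α = 4.41, σ_y = 715.0 → σ = 311 MPa, n = 2.30
  candidate L: E = 362.8, α = 7.64, σ_y = 330.9 → σ = 485 MPa, n = 0.682
  candidate W: E = 29.30, α = 20.3, σ_y = 435.0 → σ = 104 MPa, n = 4.18
Smallest n: candidate L with n = 0.682.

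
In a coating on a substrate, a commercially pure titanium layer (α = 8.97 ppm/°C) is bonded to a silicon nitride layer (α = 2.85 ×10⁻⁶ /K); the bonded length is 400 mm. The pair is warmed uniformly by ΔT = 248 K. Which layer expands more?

α(commercially pure titanium) = 8.97×10⁻⁶/K vs α(silicon nitride) = 2.85×10⁻⁶/K.
Higher α expands more for the same ΔT: commercially pure titanium.

commercially pure titanium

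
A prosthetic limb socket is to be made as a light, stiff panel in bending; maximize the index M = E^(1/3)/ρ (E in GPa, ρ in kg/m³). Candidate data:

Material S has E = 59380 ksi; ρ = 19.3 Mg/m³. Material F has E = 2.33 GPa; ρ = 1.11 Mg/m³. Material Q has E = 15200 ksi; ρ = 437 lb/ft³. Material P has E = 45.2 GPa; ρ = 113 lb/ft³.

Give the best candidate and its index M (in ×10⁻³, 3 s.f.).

material P, M = 1.97×10⁻³

Putting every candidate on a common basis:
  material S: E = 409.4 GPa, ρ = 19300 kg/m³
  material F: E = 2.330 GPa, ρ = 1110 kg/m³
  material Q: E = 104.8 GPa, ρ = 7000 kg/m³
  material P: E = 45.20 GPa, ρ = 1810 kg/m³
  material P: M = 1.97×10⁻³
  material F: M = 1.19×10⁻³
  material Q: M = 0.674×10⁻³
  material S: M = 0.385×10⁻³
Material P has the largest M.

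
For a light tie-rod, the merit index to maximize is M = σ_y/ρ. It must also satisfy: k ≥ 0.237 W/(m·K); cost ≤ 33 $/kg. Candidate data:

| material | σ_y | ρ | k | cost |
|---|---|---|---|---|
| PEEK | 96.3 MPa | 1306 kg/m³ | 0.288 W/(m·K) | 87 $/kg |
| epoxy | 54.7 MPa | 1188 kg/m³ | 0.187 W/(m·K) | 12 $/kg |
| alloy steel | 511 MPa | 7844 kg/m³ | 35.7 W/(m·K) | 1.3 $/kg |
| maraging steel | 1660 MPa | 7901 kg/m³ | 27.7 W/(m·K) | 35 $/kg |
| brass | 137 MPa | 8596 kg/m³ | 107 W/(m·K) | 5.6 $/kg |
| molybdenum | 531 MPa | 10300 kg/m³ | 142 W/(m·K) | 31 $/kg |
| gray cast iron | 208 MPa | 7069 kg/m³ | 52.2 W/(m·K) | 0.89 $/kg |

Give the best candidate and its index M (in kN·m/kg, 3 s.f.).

Screen on constraints: k ≥ 0.237 W/(m·K); cost ≤ 33 $/kg. Survivors: alloy steel, brass, molybdenum, gray cast iron.
Per-candidate index values:
  alloy steel: M = 65.1 kN·m/kg
  molybdenum: M = 51.6 kN·m/kg
  gray cast iron: M = 29.4 kN·m/kg
  brass: M = 15.9 kN·m/kg
Highest index: alloy steel.

alloy steel, M = 65.1 kN·m/kg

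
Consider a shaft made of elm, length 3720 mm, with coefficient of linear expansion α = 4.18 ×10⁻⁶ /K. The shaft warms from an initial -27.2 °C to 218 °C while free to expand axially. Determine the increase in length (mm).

3.81 mm

ΔT = 218 − (-27.2) = 245.2 K.
ΔL = α·L₀·ΔT = 4.18×10⁻⁶ × 3720 mm × 245.2 K = 3.81 mm.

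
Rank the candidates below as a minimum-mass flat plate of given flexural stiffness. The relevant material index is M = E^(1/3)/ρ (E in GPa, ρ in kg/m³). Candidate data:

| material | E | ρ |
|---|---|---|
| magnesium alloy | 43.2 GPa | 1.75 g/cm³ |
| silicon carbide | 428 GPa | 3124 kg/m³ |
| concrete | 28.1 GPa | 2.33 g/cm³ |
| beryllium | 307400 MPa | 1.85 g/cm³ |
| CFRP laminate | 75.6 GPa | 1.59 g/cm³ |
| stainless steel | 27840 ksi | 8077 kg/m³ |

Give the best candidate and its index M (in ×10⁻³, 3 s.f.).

Convert each candidate to consistent units, then evaluate M:
  magnesium alloy: E = 43.20 GPa, ρ = 1750 kg/m³
  silicon carbide: E = 428.0 GPa, ρ = 3124 kg/m³
  concrete: E = 28.10 GPa, ρ = 2330 kg/m³
  beryllium: E = 307.4 GPa, ρ = 1850 kg/m³
  CFRP laminate: E = 75.60 GPa, ρ = 1590 kg/m³
  stainless steel: E = 192.0 GPa, ρ = 8077 kg/m³
  beryllium: M = 3.65×10⁻³
  CFRP laminate: M = 2.66×10⁻³
  silicon carbide: M = 2.41×10⁻³
  magnesium alloy: M = 2.01×10⁻³
  concrete: M = 1.30×10⁻³
  stainless steel: M = 0.714×10⁻³
The maximum is for beryllium.

beryllium, M = 3.65×10⁻³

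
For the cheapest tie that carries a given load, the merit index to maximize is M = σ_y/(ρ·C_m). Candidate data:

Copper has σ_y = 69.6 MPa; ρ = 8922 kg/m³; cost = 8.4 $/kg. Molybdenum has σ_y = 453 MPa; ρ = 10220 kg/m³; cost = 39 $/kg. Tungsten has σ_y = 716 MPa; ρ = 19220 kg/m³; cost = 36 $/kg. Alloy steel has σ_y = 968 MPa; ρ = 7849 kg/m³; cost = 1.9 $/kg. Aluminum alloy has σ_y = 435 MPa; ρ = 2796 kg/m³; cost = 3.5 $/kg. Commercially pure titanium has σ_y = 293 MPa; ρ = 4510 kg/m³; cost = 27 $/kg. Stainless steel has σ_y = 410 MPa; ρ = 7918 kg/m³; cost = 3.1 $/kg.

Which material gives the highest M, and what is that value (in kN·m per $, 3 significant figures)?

Computing M directly (units already consistent):
  alloy steel: M = 64.9 kN·m per $
  aluminum alloy: M = 44.5 kN·m per $
  stainless steel: M = 16.7 kN·m per $
  commercially pure titanium: M = 2.41 kN·m per $
  molybdenum: M = 1.14 kN·m per $
  tungsten: M = 1.03 kN·m per $
  copper: M = 0.929 kN·m per $
Alloy steel has the largest M.

alloy steel, M = 64.9 kN·m per $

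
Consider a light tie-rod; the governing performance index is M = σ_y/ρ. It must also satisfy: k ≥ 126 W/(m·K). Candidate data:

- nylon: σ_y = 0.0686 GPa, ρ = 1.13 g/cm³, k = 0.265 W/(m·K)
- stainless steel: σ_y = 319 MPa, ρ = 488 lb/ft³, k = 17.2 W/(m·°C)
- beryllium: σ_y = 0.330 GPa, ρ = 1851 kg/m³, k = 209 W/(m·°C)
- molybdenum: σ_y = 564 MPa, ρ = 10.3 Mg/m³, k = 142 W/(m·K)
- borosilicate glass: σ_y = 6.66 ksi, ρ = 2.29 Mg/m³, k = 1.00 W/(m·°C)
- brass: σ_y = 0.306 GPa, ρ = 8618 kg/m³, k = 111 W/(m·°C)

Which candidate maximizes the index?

beryllium

Screen on constraints: k ≥ 126 W/(m·K). Survivors: beryllium, molybdenum.
After converting to SI:
  beryllium: σ_y = 330.0 MPa, ρ = 1851 kg/m³
  molybdenum: σ_y = 564.0 MPa, ρ = 10300 kg/m³
  beryllium: M = 178 kN·m/kg
  molybdenum: M = 54.8 kN·m/kg
Beryllium has the largest M.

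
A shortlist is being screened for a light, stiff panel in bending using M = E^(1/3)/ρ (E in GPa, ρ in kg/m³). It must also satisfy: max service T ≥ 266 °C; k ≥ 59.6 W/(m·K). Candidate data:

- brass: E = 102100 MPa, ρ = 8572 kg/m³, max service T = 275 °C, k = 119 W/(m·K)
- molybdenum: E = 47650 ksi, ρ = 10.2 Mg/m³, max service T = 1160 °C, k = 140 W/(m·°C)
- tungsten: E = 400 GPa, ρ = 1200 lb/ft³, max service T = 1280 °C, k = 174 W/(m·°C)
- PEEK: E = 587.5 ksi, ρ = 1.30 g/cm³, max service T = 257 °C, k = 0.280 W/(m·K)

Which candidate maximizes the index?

Screen on constraints: max service T ≥ 266 °C; k ≥ 59.6 W/(m·K). Survivors: brass, molybdenum, tungsten.
After converting to SI:
  brass: E = 102.1 GPa, ρ = 8572 kg/m³
  molybdenum: E = 328.5 GPa, ρ = 10200 kg/m³
  tungsten: E = 400.0 GPa, ρ = 19220 kg/m³
  molybdenum: M = 0.676×10⁻³
  brass: M = 0.545×10⁻³
  tungsten: M = 0.383×10⁻³
Molybdenum ranks first.

molybdenum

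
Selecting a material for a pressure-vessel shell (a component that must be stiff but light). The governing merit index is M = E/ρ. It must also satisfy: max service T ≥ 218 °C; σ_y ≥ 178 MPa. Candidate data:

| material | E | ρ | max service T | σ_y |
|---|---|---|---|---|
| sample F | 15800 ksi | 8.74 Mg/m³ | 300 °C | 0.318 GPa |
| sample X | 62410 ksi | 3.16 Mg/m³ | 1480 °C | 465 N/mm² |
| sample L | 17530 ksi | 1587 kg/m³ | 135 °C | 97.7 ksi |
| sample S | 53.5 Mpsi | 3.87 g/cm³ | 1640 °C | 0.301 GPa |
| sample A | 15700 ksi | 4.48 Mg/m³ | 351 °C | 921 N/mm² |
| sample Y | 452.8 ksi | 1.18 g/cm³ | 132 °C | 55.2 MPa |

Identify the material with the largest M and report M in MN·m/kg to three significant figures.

sample X, M = 136 MN·m/kg

Screen on constraints: max service T ≥ 218 °C; σ_y ≥ 178 MPa. Survivors: sample F, sample X, sample S, sample A.
Putting every candidate on a common basis:
  sample F: E = 108.9 GPa, ρ = 8740 kg/m³
  sample X: E = 430.3 GPa, ρ = 3160 kg/m³
  sample S: E = 368.9 GPa, ρ = 3870 kg/m³
  sample A: E = 108.2 GPa, ρ = 4480 kg/m³
  sample X: M = 136 MN·m/kg
  sample S: M = 95.3 MN·m/kg
  sample A: M = 24.2 MN·m/kg
  sample F: M = 12.5 MN·m/kg
The maximum is for sample X.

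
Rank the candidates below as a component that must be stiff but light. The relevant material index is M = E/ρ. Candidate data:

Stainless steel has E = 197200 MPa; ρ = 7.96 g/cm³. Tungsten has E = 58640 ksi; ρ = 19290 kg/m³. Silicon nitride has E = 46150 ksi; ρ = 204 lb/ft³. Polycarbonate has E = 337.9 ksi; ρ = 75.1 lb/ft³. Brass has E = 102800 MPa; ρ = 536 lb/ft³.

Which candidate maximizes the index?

silicon nitride

Normalizing units and computing the index:
  stainless steel: E = 197.2 GPa, ρ = 7960 kg/m³
  tungsten: E = 404.3 GPa, ρ = 19290 kg/m³
  silicon nitride: E = 318.2 GPa, ρ = 3268 kg/m³
  polycarbonate: E = 2.330 GPa, ρ = 1203 kg/m³
  brass: E = 102.8 GPa, ρ = 8586 kg/m³
  silicon nitride: M = 97.4 MN·m/kg
  stainless steel: M = 24.8 MN·m/kg
  tungsten: M = 21.0 MN·m/kg
  brass: M = 12.0 MN·m/kg
  polycarbonate: M = 1.94 MN·m/kg
Highest index: silicon nitride.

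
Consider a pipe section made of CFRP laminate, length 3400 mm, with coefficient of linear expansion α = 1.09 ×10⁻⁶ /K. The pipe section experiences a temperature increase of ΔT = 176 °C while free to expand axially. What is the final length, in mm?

ΔL = α·L₀·ΔT = 1.09×10⁻⁶ × 3400 mm × 176.0 K = 0.652 mm.
L = L₀ + ΔL = 3400 + 0.652 = 3400.7 mm.

3400.7 mm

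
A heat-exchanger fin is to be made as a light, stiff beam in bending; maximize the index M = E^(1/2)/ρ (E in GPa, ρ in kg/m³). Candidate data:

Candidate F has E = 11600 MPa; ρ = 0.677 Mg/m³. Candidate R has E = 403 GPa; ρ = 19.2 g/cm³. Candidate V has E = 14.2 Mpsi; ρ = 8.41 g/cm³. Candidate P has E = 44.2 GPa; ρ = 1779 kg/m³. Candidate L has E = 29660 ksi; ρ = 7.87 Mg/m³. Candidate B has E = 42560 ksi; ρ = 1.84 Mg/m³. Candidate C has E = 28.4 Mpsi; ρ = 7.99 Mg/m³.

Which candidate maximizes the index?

candidate B

Convert each candidate to consistent units, then evaluate M:
  candidate F: E = 11.60 GPa, ρ = 677.0 kg/m³
  candidate R: E = 403.0 GPa, ρ = 19200 kg/m³
  candidate V: E = 97.91 GPa, ρ = 8410 kg/m³
  candidate P: E = 44.20 GPa, ρ = 1779 kg/m³
  candidate L: E = 204.5 GPa, ρ = 7870 kg/m³
  candidate B: E = 293.4 GPa, ρ = 1840 kg/m³
  candidate C: E = 195.8 GPa, ρ = 7990 kg/m³
  candidate B: M = 9.31×10⁻³
  candidate F: M = 5.03×10⁻³
  candidate P: M = 3.74×10⁻³
  candidate L: M = 1.82×10⁻³
  candidate C: M = 1.75×10⁻³
  candidate V: M = 1.18×10⁻³
  candidate R: M = 1.05×10⁻³
Highest index: candidate B.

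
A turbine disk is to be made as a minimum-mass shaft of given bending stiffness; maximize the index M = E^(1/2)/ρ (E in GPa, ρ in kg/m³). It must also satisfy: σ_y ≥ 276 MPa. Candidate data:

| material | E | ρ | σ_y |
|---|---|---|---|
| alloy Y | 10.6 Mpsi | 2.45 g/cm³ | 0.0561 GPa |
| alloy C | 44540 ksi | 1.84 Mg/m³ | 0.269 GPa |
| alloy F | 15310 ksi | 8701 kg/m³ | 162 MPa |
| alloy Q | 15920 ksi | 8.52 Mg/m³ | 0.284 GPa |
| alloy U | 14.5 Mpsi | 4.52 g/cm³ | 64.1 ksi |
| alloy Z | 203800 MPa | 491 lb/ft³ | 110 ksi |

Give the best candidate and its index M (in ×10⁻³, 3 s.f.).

alloy U, M = 2.21×10⁻³

Screen on constraints: σ_y ≥ 276 MPa. Survivors: alloy Q, alloy U, alloy Z.
In SI units:
  alloy Q: E = 109.8 GPa, ρ = 8520 kg/m³
  alloy U: E = 99.97 GPa, ρ = 4520 kg/m³
  alloy Z: E = 203.8 GPa, ρ = 7865 kg/m³
  alloy U: M = 2.21×10⁻³
  alloy Z: M = 1.82×10⁻³
  alloy Q: M = 1.23×10⁻³
Alloy U ranks first.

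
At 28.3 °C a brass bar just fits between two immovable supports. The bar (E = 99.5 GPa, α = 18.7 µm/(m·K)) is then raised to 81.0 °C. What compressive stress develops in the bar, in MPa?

98.1 MPa

ΔT = 52.70 K. Constrained thermal stress σ = E·α·ΔT = 99.50×10³ MPa × 18.7×10⁻⁶ × 52.70 = 98.1 MPa (compressive).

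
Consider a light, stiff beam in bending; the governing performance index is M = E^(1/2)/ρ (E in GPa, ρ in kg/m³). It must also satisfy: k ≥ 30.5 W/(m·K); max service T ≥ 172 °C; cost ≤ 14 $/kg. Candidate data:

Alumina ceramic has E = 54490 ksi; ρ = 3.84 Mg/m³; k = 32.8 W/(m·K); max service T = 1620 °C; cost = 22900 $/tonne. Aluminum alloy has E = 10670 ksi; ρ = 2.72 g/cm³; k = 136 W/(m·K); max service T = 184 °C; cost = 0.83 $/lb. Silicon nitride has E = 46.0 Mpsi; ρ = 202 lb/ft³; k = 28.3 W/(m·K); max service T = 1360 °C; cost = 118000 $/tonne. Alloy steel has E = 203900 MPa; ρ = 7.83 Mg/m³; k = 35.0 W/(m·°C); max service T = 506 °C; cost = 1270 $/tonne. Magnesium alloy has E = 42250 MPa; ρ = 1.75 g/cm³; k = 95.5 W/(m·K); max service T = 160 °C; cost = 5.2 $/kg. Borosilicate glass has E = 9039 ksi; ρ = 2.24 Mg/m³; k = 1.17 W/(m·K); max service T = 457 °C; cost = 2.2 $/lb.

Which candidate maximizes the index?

aluminum alloy

Screen on constraints: k ≥ 30.5 W/(m·K); max service T ≥ 172 °C; cost ≤ 14 $/kg. Survivors: aluminum alloy, alloy steel.
In SI units:
  aluminum alloy: E = 73.57 GPa, ρ = 2720 kg/m³
  alloy steel: E = 203.9 GPa, ρ = 7830 kg/m³
  aluminum alloy: M = 3.15×10⁻³
  alloy steel: M = 1.82×10⁻³
Aluminum alloy has the largest M.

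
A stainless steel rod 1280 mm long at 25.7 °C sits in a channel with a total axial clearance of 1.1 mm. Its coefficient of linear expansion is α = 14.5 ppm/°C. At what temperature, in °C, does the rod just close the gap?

85.0 °C

α·L₀·ΔT = 1.1 mm ⇒ ΔT = 1.1 / (14.5×10⁻⁶ × 1280.0) = 59.27 K.
T = 25.7 + 59.27 = 84.97 °C.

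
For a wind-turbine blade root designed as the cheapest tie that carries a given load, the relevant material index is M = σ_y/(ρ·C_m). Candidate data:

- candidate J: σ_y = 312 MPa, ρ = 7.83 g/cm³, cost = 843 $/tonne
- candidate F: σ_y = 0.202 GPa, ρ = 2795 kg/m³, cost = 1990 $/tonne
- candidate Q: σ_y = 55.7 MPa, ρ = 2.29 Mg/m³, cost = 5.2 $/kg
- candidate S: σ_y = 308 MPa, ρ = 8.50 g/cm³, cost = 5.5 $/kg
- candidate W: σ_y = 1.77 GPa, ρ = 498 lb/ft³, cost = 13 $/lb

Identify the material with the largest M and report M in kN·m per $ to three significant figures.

candidate J, M = 47.3 kN·m per $

In SI units:
  candidate J: σ_y = 312.0 MPa, ρ = 7830 kg/m³, cost = 0.8430 $/kg
  candidate F: σ_y = 202.0 MPa, ρ = 2795 kg/m³, cost = 1.990 $/kg
  candidate Q: σ_y = 55.70 MPa, ρ = 2290 kg/m³, cost = 5.200 $/kg
  candidate S: σ_y = 308.0 MPa, ρ = 8500 kg/m³, cost = 5.500 $/kg
  candidate W: σ_y = 1770 MPa, ρ = 7977 kg/m³, cost = 28.66 $/kg
  candidate J: M = 47.3 kN·m per $
  candidate F: M = 36.3 kN·m per $
  candidate W: M = 7.74 kN·m per $
  candidate S: M = 6.59 kN·m per $
  candidate Q: M = 4.68 kN·m per $
Candidate J ranks first.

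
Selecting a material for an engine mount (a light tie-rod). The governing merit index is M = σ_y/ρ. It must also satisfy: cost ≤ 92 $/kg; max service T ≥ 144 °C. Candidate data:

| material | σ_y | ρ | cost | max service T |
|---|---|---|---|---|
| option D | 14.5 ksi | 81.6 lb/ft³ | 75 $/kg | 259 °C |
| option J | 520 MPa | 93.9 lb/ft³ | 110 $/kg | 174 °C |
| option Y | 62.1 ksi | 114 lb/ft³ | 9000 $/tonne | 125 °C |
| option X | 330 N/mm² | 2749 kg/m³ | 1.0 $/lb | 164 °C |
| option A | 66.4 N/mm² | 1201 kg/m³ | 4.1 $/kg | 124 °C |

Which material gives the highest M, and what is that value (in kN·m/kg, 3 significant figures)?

option X, M = 120 kN·m/kg

Screen on constraints: cost ≤ 92 $/kg; max service T ≥ 144 °C. Survivors: option D, option X.
Putting every candidate on a common basis:
  option D: σ_y = 99.97 MPa, ρ = 1307 kg/m³
  option X: σ_y = 330.0 MPa, ρ = 2749 kg/m³
  option X: M = 120 kN·m/kg
  option D: M = 76.5 kN·m/kg
Highest index: option X.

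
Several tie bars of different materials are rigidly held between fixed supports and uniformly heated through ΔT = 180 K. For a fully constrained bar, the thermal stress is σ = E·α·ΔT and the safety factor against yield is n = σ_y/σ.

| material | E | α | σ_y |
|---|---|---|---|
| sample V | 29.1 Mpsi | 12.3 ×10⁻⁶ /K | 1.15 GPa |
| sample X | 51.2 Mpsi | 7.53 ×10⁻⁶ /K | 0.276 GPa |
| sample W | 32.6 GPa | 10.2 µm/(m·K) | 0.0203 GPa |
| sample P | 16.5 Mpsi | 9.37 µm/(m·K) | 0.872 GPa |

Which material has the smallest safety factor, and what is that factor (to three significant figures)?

In consistent units (E in GPa, α in ×10⁻⁶/K, σ_y in MPa):
  sample V: E = 200.6, α = 12.3, σ_y = 1150 → σ = 444 MPa, n = 2.59
  sample X: E = 353.0, α = 7.53, σ_y = 276.0 → σ = 478 MPa, n = 0.577
  sample W: E = 32.60, α = 10.2, σ_y = 20.30 → σ = 59.9 MPa, n = 0.339
  sample P: E = 113.8, α = 9.37, σ_y = 872.0 → σ = 192 MPa, n = 4.54
Sample W has the lowest safety factor, n = 0.339.

sample W, n = 0.339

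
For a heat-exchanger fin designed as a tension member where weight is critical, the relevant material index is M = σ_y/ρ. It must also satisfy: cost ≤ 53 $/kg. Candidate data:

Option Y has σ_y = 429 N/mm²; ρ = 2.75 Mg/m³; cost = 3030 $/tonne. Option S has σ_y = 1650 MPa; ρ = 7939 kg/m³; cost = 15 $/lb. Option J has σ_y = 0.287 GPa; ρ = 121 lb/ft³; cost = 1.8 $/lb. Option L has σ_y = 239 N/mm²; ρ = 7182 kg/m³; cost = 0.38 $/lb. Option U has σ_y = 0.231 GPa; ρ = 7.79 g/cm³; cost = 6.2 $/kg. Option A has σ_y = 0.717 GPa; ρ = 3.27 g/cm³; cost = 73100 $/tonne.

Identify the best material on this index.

Screen on constraints: cost ≤ 53 $/kg. Survivors: option Y, option S, option J, option L, option U.
Putting every candidate on a common basis:
  option Y: σ_y = 429.0 MPa, ρ = 2750 kg/m³
  option S: σ_y = 1650 MPa, ρ = 7939 kg/m³
  option J: σ_y = 287.0 MPa, ρ = 1938 kg/m³
  option L: σ_y = 239.0 MPa, ρ = 7182 kg/m³
  option U: σ_y = 231.0 MPa, ρ = 7790 kg/m³
  option S: M = 208 kN·m/kg
  option Y: M = 156 kN·m/kg
  option J: M = 148 kN·m/kg
  option L: M = 33.3 kN·m/kg
  option U: M = 29.7 kN·m/kg
Option S has the largest M.

option S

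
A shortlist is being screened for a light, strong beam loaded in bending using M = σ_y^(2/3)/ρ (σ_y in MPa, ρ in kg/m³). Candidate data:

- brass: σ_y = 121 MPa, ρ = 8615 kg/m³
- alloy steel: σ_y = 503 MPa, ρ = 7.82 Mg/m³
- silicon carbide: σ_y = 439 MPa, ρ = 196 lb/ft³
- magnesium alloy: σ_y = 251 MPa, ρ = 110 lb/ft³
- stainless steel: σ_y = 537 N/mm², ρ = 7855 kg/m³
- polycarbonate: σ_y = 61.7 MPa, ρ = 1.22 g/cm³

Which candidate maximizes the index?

magnesium alloy

After converting to SI:
  brass: σ_y = 121.0 MPa, ρ = 8615 kg/m³
  alloy steel: σ_y = 503.0 MPa, ρ = 7820 kg/m³
  silicon carbide: σ_y = 439.0 MPa, ρ = 3140 kg/m³
  magnesium alloy: σ_y = 251.0 MPa, ρ = 1762 kg/m³
  stainless steel: σ_y = 537.0 MPa, ρ = 7855 kg/m³
  polycarbonate: σ_y = 61.70 MPa, ρ = 1220 kg/m³
  magnesium alloy: M = 22.6×10⁻³
  silicon carbide: M = 18.4×10⁻³
  polycarbonate: M = 12.8×10⁻³
  stainless steel: M = 8.41×10⁻³
  alloy steel: M = 8.09×10⁻³
  brass: M = 2.84×10⁻³
Highest index: magnesium alloy.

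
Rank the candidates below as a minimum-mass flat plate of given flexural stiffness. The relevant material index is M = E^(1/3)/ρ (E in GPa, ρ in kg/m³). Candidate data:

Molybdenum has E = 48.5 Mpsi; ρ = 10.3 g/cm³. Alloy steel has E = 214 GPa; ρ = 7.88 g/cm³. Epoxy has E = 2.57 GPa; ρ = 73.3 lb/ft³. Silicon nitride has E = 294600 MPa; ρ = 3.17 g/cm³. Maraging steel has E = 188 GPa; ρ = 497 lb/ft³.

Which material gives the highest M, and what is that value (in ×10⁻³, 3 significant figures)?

silicon nitride, M = 2.10×10⁻³

After converting to SI:
  molybdenum: E = 334.4 GPa, ρ = 10300 kg/m³
  alloy steel: E = 214.0 GPa, ρ = 7880 kg/m³
  epoxy: E = 2.570 GPa, ρ = 1174 kg/m³
  silicon nitride: E = 294.6 GPa, ρ = 3170 kg/m³
  maraging steel: E = 188.0 GPa, ρ = 7961 kg/m³
  silicon nitride: M = 2.10×10⁻³
  epoxy: M = 1.17×10⁻³
  alloy steel: M = 0.759×10⁻³
  maraging steel: M = 0.720×10⁻³
  molybdenum: M = 0.674×10⁻³
Silicon nitride ranks first.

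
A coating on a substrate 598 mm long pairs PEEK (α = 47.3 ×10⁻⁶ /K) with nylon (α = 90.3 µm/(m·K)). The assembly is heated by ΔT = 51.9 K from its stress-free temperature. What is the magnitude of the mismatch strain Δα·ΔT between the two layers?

Δα = |47.3 − 90.3|×10⁻⁶/K = 43.0×10⁻⁶/K.
Mismatch strain = Δα·ΔT = 43.0×10⁻⁶ × 51.9 = 2.23×10⁻³.

2.23×10⁻³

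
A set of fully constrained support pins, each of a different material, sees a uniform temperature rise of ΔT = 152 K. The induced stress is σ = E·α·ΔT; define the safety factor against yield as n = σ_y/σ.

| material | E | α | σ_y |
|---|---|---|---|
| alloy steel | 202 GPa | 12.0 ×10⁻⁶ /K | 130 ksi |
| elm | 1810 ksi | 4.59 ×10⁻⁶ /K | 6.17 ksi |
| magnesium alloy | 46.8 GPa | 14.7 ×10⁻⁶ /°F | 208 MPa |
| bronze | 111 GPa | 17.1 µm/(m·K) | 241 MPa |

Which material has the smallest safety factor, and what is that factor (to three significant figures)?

bronze, n = 0.835

In consistent units (E in GPa, α in ×10⁻⁶/K, σ_y in MPa):
  alloy steel: E = 202.0, α = 12.0, σ_y = 896.3 → σ = 368 MPa, n = 2.43
  elm: E = 12.48, α = 4.59, σ_y = 42.54 → σ = 8.71 MPa, n = 4.89
  magnesium alloy: E = 46.80, α = 26.5, σ_y = 208.0 → σ = 188 MPa, n = 1.11
  bronze: E = 111.0, α = 17.1, σ_y = 241.0 → σ = 289 MPa, n = 0.835
Smallest n: bronze with n = 0.835.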